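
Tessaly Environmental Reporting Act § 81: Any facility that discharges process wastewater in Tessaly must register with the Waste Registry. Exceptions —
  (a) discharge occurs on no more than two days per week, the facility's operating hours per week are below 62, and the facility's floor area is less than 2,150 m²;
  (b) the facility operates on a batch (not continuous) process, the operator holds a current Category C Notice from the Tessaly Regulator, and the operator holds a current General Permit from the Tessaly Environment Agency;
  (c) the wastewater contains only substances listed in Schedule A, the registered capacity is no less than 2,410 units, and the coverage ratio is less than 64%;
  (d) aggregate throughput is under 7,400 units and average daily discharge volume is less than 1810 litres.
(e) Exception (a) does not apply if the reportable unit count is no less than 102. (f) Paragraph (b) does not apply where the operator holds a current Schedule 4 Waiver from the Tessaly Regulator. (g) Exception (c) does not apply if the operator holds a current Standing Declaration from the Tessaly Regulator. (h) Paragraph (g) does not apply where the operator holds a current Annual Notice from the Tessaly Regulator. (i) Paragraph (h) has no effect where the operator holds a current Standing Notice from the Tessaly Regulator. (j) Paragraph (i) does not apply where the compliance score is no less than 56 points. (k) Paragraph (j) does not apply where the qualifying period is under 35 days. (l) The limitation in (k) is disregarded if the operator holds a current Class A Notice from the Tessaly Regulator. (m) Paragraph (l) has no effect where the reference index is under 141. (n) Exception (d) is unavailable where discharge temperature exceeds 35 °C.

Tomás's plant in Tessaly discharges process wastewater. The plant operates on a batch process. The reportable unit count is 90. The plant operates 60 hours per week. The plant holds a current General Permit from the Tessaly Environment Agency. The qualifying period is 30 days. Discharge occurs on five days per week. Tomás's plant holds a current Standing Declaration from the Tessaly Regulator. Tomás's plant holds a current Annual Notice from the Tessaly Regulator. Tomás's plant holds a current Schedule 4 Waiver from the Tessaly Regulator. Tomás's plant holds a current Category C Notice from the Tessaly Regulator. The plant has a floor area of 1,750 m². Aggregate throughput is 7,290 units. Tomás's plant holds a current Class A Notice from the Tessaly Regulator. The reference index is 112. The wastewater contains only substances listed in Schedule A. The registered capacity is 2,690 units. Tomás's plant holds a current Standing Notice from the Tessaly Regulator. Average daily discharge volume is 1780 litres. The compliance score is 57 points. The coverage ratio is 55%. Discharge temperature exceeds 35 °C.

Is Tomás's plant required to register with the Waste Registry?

Exception (a) does not apply: discharge occurs on five days per week.
Exception (b)'s conditions are all satisfied: the facility operates on a batch process; a current Category C Notice is held; a current General Permit is held. But applying paragraph (f): (f) operates against (b): a current Schedule 4 Waiver is held. Exception (b) does not apply.
Exception (c): the wastewater is Schedule-A-only; the registered capacity is 2,690 units, meeting the 2,410 units threshold; the coverage ratio is 55%, less than the 64% limit — every condition holds. But: (g) applies — a current Standing Declaration is held. (h) is triggered (a current Annual Notice is held), but is set aside by (i): (i) applies — a current Standing Notice is held. (j) is engaged (the compliance score is 57 points, meeting the 56 points threshold), but is overridden by (k): (k) operates against (j): the qualifying period is 30 days, under the 35 days limit. (l) would limit (k) — a current Class A Notice is held — but (m) sets (l) aside: (m) operates — the reference index is 112, under the 141 limit. Exception (c) does not apply.
Exception (d)'s conditions are all satisfied: aggregate throughput is 7,290 units, under the 7,400 units limit; average daily discharge volume is 1780 litres, less than the 1810 litres limit. But: (n) is triggered — discharge temperature exceeds 35 °C. Exception (d) does not apply.
No exception displaces § 81.

Yes — Tomás's plant must register with the Waste Registry.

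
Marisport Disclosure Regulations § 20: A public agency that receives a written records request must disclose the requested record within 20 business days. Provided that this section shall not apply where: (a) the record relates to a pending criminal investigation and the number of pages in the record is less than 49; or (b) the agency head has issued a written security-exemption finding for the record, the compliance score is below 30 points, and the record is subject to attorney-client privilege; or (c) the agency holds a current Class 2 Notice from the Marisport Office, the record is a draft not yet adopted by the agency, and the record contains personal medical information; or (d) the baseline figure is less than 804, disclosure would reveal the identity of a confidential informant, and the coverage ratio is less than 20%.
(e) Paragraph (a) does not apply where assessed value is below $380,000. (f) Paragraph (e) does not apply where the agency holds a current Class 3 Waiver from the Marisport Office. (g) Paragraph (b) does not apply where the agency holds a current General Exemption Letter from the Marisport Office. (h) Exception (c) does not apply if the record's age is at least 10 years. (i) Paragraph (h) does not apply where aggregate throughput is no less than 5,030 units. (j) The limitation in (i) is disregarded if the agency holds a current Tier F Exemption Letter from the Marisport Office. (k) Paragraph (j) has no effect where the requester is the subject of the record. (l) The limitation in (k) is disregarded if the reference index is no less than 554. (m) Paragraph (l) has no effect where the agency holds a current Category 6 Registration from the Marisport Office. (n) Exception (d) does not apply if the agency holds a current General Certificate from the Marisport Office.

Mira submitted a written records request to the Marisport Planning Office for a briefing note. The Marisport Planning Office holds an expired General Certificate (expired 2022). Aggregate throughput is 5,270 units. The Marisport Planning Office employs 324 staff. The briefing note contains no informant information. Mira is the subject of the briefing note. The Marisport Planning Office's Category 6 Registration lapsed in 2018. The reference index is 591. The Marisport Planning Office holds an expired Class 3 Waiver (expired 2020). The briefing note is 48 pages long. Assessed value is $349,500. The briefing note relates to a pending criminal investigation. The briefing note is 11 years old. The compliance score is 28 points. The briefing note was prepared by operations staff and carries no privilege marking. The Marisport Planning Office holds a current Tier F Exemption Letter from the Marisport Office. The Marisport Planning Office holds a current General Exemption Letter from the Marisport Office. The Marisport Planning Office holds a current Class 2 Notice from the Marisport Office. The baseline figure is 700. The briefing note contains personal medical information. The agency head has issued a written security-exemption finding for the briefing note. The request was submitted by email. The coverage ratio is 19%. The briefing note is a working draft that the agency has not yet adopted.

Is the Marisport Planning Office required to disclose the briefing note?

Yes — the Marisport Planning Office must disclose the briefing note.

Exception (a) is satisfied on its face — the briefing note relates to a pending investigation; the number of pages in the record is 48, less than the 49 limit. But applying paragraphs (e)–(f): (e) operates against (a): assessed value is $349,500, below the $380,000 limit. (f), which would lift (e), is not triggered — there is no Class 3 Waiver in force. (a) is therefore removed.
Exception (b) fails — the briefing note carries no privilege marking.
Exception (c) is satisfied on its face — a current Class 2 Notice is held; the briefing note is an unadopted draft; the briefing note contains personal medical information. But: (h) operates against (c): the record's age is 11 years, meeting the 10 years threshold. (i) applies (aggregate throughput is 5,270 units, meeting the 5,030 units threshold), but is displaced by (j): (j) applies — a current Tier F Exemption Letter is held. (k) operates (Mira is the subject of the briefing note), but is overridden by (l): (l) operates against (k): the reference index is 591, meeting the 554 threshold. (m), which would lift (l), does not operate here — the Category 6 Registration is not current. (c) is therefore removed.
Exception (d) requires that disclosure would reveal the identity of a confidential informant; but the briefing note contains no informant information, so (d) is unavailable.
No exception displaces § 20.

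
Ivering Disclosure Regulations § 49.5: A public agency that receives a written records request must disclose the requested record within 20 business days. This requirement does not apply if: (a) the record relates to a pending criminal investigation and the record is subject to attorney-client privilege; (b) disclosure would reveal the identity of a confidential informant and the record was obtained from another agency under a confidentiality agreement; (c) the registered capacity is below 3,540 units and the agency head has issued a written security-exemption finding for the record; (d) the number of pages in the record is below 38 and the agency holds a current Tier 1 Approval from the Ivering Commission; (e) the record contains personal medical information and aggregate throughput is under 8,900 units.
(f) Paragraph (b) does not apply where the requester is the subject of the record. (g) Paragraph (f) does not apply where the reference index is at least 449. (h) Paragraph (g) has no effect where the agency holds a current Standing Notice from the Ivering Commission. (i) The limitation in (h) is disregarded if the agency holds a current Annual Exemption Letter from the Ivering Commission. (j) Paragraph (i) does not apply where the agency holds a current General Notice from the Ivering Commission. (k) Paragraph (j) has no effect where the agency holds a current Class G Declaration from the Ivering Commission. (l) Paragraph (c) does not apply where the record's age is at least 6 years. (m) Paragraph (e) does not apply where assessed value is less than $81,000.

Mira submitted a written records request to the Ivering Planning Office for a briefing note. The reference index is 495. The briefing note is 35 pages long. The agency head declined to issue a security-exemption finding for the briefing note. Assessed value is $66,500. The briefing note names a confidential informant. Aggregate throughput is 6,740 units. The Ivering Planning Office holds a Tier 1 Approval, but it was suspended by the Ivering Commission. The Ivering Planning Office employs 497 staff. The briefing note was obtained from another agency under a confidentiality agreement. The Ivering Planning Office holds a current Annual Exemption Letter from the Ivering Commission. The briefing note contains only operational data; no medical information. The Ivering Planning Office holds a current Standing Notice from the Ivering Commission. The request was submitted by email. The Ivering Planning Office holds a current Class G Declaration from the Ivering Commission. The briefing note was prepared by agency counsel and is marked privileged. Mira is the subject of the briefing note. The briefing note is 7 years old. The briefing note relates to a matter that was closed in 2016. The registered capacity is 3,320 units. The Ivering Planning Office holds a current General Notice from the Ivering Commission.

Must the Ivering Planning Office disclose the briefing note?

Exception (a) does not apply: the briefing note relates to a closed matter.
Exception (b) is satisfied on its face — the briefing note names a confidential informant; the briefing note was obtained under a confidentiality agreement. Under paragraphs (f)–(k): (f) applies (Mira is the subject of the briefing note), but is displaced by (g): (g) operates against (f): the reference index is 495, meeting the 449 threshold. (h) would limit (g) — a current Standing Notice is held — but (i) sets (h) aside: (i) is engaged — a current Annual Exemption Letter is held. (j) would limit (i) — a current General Notice is held — but (k) sets (j) aside: (k) applies — a current Class G Declaration is held. (b) remains available.
Exception (c) requires that the agency head has issued a written security-exemption finding for the record; but the agency head declined to issue a security-exemption finding, so (c) is unavailable.
Exception (d) does not apply: there is no Tier 1 Approval in force.
Exception (e) requires that the record contains personal medical information; but the briefing note contains only operational data, so (e) is unavailable.

No — exception (b) applies; the Ivering Planning Office is not required to disclose the briefing note.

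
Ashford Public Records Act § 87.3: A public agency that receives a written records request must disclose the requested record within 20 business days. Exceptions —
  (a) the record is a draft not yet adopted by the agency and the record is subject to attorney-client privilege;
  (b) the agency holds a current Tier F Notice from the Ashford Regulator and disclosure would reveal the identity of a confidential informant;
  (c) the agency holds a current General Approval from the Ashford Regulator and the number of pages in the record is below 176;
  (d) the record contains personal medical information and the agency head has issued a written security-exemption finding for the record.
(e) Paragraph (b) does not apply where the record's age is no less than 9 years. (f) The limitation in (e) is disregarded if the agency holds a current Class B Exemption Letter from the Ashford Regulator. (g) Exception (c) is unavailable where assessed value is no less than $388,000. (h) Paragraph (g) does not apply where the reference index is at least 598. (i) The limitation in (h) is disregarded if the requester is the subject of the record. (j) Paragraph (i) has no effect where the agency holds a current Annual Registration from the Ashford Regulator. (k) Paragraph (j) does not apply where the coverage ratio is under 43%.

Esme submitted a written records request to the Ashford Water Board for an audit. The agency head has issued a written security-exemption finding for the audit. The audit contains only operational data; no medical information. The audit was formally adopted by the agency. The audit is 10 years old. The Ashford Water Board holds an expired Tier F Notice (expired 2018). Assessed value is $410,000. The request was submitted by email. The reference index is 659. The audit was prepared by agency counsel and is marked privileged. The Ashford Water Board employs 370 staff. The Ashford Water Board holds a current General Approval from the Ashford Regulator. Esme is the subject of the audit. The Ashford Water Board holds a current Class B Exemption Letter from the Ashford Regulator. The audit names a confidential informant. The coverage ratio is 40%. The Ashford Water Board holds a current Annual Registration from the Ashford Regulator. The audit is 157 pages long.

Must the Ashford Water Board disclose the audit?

Exception (a) does not apply: the audit has been formally adopted.
Exception (b) fails — the Tier F Notice is not current.
All of (c)'s requirements are met (a current General Approval is held; the number of pages in the record is 157, below the 176 limit). Turning to paragraphs (g)–(k): (g) operates — assessed value is $410,000, meeting the $388,000 threshold. (h) operates (the reference index is 659, meeting the 598 threshold), but yields to (i): (i) operates against (h): Esme is the subject of the audit. (j) would limit (i) — a current Annual Registration is held — but (k) sets (j) aside: (k) operates — the coverage ratio is 40%, under the 43% limit. So (c) is unavailable.
Exception (d) fails — the audit contains only operational data.
No exception is made out. the Ashford Water Board falls within the general rule.

Yes — the Ashford Water Board must disclose the audit.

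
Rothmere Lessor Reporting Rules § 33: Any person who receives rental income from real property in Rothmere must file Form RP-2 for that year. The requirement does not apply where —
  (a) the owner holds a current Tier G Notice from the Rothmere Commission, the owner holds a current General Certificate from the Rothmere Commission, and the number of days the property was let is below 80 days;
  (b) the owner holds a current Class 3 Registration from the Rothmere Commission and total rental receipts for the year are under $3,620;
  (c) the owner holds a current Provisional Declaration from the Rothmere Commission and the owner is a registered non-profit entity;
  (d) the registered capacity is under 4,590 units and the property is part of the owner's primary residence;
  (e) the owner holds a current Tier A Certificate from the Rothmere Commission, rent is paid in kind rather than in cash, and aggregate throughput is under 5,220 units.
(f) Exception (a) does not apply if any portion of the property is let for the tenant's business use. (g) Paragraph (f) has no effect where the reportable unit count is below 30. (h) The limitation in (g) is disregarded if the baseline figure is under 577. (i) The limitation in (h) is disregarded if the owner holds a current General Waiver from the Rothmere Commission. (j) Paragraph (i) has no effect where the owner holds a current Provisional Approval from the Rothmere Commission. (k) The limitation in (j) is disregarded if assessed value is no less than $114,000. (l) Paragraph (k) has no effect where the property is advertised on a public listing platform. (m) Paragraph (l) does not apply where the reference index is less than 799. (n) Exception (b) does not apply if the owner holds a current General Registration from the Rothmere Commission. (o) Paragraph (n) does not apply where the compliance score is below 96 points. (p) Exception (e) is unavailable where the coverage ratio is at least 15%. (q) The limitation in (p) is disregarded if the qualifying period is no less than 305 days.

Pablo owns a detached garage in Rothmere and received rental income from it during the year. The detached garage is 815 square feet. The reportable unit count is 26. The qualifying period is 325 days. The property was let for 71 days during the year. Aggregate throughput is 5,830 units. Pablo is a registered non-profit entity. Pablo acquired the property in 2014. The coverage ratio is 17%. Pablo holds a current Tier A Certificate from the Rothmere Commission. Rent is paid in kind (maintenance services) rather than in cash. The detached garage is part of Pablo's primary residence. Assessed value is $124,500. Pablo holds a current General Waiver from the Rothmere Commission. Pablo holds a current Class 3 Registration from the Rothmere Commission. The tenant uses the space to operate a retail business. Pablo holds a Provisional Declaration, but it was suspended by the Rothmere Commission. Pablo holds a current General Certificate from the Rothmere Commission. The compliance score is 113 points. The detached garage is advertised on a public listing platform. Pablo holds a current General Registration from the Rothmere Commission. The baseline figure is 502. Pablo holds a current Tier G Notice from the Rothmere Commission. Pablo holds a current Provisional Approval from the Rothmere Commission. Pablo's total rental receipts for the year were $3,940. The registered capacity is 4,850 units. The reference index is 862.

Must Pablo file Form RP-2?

Yes — Pablo must file Form RP-2.

Exception (a) is satisfied on its face — a current Tier G Notice is held; a current General Certificate is held; the number of days the property was let is 71 days, below the 80 days limit. But: (f) operates against (a): the space is let for business use. (g) operates (the reportable unit count is 26, below the 30 limit), but is set aside by (h): (h) applies — the baseline figure is 502, under the 577 limit. (i) is engaged (a current General Waiver is held), but is overridden by (j): (j) operates against (i): a current Provisional Approval is held. (k) operates (assessed value is $124,500, meeting the $114,000 threshold), but is displaced by (l): (l) operates against (k): the property is publicly advertised. (m), which would lift (l), is not engaged — the reference index is 862, not less than 799. So (a) is unavailable.
Exception (b) does not apply: total rental receipts for the year are $3,940, not under $3,620.
Exception (c) does not apply: no current Provisional Declaration is held.
Exception (d) requires that the registered capacity is under 4,590 units; but the registered capacity is 4,850 units, not under 4,590 units, so (d) is unavailable.
Exception (e) fails — aggregate throughput is 5,830 units, not under 5,220 units.
No exception is made out. Pablo falls within the general rule.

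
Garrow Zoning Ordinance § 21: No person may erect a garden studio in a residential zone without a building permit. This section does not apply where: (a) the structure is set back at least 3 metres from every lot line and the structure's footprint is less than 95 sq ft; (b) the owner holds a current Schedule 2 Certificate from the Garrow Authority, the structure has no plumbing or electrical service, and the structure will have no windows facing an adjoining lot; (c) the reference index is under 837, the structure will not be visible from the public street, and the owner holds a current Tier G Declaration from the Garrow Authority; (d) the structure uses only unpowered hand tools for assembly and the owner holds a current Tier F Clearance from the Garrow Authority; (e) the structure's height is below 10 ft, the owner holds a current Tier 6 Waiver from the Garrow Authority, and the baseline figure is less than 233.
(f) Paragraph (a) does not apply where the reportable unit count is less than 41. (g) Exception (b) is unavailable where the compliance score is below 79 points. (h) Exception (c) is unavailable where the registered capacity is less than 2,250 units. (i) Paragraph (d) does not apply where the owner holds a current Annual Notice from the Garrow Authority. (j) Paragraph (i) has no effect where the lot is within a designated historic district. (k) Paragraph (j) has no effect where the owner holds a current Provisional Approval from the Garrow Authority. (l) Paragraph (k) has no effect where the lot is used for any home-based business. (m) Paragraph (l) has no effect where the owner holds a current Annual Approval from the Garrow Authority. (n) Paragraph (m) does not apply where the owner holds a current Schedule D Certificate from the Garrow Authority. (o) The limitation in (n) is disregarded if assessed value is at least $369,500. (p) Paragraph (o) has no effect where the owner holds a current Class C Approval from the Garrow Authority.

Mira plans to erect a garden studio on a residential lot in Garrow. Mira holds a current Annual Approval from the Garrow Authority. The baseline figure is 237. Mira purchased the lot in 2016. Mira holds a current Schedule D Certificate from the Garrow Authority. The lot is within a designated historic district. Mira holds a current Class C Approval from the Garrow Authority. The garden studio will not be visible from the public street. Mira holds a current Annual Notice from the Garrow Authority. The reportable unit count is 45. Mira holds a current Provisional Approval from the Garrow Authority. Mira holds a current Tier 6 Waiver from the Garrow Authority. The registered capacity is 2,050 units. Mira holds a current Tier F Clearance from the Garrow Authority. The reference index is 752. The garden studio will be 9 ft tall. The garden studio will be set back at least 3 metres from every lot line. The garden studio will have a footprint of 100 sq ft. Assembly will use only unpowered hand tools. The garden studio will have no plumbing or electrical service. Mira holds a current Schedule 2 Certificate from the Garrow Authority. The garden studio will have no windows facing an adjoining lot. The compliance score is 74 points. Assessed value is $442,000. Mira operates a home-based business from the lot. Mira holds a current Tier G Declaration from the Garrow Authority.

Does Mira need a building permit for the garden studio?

No — exception (d) applies; Mira does not need a building permit.

Exception (a) does not apply: the structure's footprint is 100 sq ft, not less than 95 sq ft.
Exception (b)'s conditions are all satisfied: a current Schedule 2 Certificate is held; there is no plumbing or electrical service; no windows face an adjoining lot. But applying paragraph (g): (g) is engaged — the compliance score is 74 points, below the 79 points limit. (b) is therefore removed.
Exception (c): the reference index is 752, under the 837 limit; the structure will not be visible from the street; a current Tier G Declaration is held — every condition holds. However, paragraph (h) must be considered: (h) operates against (c): the registered capacity is 2,050 units, less than the 2,250 units limit. Exception (c) does not apply.
All of (d)'s requirements are met (assembly uses only hand tools; a current Tier F Clearance is held). Considering the limiting provisions: (i) is triggered (a current Annual Notice is held), but is overridden by (j): (j) is engaged — the lot is in a historic district. (k) is engaged (a current Provisional Approval is held), but is set aside by (l): (l) is triggered — a home-based business operates on the lot. (m) applies (a current Annual Approval is held), but is set aside by (n): (n) is triggered — a current Schedule D Certificate is held. (o) would limit (n) — assessed value is $442,000, meeting the $369,500 threshold — but (p) sets (o) aside: (p) operates against (o): a current Class C Approval is held. (d) remains available.
Exception (e) does not apply: the baseline figure is 237, not less than 233.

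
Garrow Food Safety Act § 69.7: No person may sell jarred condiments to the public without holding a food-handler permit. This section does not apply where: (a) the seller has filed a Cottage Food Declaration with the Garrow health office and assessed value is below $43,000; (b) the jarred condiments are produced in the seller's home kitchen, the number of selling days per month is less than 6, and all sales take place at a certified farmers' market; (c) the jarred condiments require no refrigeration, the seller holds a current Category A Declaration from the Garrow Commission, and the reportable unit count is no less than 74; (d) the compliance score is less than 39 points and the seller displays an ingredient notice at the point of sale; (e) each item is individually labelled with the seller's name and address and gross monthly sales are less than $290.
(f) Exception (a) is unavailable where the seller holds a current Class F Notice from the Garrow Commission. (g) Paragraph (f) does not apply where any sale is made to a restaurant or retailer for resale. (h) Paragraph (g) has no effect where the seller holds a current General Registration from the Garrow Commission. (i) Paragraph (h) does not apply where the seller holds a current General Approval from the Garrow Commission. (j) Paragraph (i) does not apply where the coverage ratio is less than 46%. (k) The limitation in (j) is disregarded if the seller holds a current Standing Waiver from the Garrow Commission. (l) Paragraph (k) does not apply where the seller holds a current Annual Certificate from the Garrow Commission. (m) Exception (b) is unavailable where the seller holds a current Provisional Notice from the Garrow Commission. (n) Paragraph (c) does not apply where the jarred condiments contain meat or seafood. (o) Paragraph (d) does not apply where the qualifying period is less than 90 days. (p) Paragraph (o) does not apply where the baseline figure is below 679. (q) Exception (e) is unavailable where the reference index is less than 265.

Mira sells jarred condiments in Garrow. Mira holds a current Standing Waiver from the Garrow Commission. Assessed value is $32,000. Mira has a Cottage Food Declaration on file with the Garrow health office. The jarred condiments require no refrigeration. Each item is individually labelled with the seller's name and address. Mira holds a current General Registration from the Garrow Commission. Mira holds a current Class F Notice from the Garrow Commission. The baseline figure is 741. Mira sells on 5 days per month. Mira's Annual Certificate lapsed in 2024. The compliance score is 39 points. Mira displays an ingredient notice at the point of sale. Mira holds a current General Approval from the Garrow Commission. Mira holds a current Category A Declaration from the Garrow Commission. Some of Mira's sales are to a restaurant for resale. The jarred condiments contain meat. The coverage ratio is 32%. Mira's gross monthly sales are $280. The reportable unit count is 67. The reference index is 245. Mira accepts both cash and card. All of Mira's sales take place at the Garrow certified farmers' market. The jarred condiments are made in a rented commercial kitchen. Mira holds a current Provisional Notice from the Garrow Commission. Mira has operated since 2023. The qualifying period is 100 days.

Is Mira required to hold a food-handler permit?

No — exception (a) applies; Mira is not required to hold a food-handler permit.

Exception (a)'s conditions are all satisfied: a Cottage Food Declaration is on file; assessed value is $32,000, below the $43,000 limit. As to paragraphs (f)–(l): (f) applies (a current Class F Notice is held), but is set aside by (g): (g) operates — some sales are to a restaurant for resale. (h) would limit (g) — a current General Registration is held — but (i) sets (h) aside: (i) is engaged — a current General Approval is held. (j) would limit (i) — the coverage ratio is 32%, less than the 46% limit — but (k) sets (j) aside: (k) operates — a current Standing Waiver is held. (l), which would lift (k), does not operate here — there is no Annual Certificate in force. (a) remains available.
Exception (b) does not apply: the jarred condiments are made in a commercial kitchen, not a home kitchen.
Exception (c) fails — the reportable unit count is 67, short of 74.
Exception (d) does not apply: the compliance score is 39 points, not less than 39 points.
Exception (e)'s conditions are all satisfied: items are individually labelled; gross monthly sales are $280, less than the $290 limit. Turning to paragraph (q): (q) operates against (e): the reference index is 245, less than the 265 limit. Exception (e) does not apply.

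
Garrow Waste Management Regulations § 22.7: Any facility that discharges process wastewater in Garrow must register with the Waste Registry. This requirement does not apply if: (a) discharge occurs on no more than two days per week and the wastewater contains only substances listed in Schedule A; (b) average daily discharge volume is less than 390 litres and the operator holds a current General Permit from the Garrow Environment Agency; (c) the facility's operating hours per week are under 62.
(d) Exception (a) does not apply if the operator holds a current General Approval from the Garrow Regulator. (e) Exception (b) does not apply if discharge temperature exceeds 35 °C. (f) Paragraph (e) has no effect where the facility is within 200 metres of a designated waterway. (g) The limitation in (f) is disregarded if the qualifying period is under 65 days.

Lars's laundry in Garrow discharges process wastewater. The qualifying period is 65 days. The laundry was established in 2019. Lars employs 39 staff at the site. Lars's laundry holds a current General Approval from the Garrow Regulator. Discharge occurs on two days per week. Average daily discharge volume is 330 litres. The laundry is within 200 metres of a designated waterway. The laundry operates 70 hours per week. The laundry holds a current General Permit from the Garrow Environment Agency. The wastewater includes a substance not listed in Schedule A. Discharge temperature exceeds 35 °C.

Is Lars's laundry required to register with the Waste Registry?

Exception (a) fails — the wastewater includes a non-Schedule-A substance.
Exception (b) is satisfied on its face — average daily discharge volume is 330 litres, less than the 390 litres limit; a current General Permit is held. Under paragraphs (e)–(g): (e) operates (discharge temperature exceeds 35 °C), but yields to (f): (f) operates against (e): the laundry is within 200 m of a designated waterway. (g), which would lift (f), does not operate here — the qualifying period is 65 days, not under 65 days. Exception (b) stands.
Exception (c) requires that the facility's operating hours per week are under 62; but the facility's operating hours per week are 70, not under 62, so (c) is unavailable.

No — exception (b) applies; Lars's laundry is not required to register with the Waste Registry.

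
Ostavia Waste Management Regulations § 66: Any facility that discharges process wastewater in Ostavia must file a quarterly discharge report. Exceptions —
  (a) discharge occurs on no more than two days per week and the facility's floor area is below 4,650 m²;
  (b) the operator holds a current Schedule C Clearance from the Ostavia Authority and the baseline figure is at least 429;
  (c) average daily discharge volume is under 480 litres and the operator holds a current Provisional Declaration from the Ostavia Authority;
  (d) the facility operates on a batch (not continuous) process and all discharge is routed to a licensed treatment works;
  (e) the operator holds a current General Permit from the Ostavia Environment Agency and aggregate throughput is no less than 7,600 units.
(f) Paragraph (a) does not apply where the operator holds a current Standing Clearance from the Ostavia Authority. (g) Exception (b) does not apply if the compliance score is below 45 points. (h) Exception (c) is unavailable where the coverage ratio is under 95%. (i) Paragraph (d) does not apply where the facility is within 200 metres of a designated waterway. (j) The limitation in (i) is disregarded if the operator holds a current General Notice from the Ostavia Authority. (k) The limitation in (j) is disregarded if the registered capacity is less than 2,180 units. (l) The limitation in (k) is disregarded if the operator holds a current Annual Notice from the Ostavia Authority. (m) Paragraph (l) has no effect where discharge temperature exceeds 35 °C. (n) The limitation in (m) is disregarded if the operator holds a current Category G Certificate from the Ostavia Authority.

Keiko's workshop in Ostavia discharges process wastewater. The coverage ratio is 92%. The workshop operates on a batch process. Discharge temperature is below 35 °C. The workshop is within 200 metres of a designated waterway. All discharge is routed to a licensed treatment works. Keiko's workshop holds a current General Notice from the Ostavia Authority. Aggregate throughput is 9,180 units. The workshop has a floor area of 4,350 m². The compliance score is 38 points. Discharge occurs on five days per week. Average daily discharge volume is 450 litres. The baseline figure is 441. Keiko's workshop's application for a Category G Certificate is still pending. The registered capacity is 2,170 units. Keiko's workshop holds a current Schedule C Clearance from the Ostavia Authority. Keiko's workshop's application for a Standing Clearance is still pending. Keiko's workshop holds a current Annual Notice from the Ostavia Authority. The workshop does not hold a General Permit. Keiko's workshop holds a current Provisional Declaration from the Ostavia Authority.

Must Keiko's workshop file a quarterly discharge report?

Exception (a) requires that discharge occurs on no more than two days per week; but discharge occurs on five days per week, so (a) is unavailable.
Exception (b): a current Schedule C Clearance is held; the baseline figure is 441, meeting the 429 threshold — every condition holds. Turning to paragraph (g): (g) operates against (b): the compliance score is 38 points, below the 45 points limit. So (b) is unavailable.
All of (c)'s requirements are met (average daily discharge volume is 450 litres, under the 480 litres limit; a current Provisional Declaration is held). But: (h) operates — the coverage ratio is 92%, under the 95% limit. Exception (c) does not apply.
Exception (d): the facility operates on a batch process; discharge is routed to a licensed treatment works — every condition holds. As to paragraphs (i)–(n): (i) would limit (d) — the workshop is within 200 m of a designated waterway — but (j) sets (i) aside: (j) operates against (i): a current General Notice is held. (k) operates (the registered capacity is 2,170 units, less than the 2,180 units limit), but is displaced by (l): (l) operates against (k): a current Annual Notice is held. (m) does not operate here (discharge temperature is below 35 °C), so (l) stands. So (d) applies.
Exception (e) fails — no General Permit is held.

No — exception (d) applies; Keiko's workshop is not required to file a quarterly discharge report.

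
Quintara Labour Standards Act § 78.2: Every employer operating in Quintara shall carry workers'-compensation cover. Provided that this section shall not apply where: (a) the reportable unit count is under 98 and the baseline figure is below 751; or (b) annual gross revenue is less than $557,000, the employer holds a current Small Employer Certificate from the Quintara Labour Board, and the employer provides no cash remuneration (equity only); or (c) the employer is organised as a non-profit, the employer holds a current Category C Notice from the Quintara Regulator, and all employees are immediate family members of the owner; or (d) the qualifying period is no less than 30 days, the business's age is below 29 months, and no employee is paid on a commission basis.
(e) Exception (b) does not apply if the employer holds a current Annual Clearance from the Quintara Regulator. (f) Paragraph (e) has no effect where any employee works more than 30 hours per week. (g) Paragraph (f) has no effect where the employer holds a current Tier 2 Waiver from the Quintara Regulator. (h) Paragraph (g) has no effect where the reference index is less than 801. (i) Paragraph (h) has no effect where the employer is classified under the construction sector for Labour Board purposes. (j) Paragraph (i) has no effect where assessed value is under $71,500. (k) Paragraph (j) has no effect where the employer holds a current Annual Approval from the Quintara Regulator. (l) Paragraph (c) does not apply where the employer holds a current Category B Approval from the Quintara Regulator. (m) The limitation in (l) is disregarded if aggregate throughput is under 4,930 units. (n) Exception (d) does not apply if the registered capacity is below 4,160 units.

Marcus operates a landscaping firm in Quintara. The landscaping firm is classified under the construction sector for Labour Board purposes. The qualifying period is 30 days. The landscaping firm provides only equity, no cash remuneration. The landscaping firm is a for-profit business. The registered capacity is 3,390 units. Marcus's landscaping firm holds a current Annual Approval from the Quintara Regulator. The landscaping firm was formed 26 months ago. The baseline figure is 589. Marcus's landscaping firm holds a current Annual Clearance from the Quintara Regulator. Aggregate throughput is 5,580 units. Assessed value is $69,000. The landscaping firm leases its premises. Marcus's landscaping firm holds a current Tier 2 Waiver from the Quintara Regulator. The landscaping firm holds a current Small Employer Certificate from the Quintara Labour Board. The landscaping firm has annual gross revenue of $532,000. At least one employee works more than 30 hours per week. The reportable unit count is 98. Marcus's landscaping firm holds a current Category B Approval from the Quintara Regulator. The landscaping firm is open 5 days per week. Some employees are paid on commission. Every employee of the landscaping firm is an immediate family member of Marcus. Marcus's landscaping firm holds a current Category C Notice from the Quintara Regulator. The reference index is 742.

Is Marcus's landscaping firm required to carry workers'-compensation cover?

Exception (a) requires that the reportable unit count is under 98; but the reportable unit count is 98, not under 98, so (a) is unavailable.
Exception (b)'s conditions are all satisfied: annual gross revenue is $532,000, less than the $557,000 limit; a current Small Employer Certificate is held; remuneration is equity-only. Turning to paragraphs (e)–(k): (e) is engaged — a current Annual Clearance is held. (f) is triggered (at least one employee exceeds 30 hours/week), but is itself disapplied by (g): (g) applies — a current Tier 2 Waiver is held. (h) applies (the reference index is 742, less than the 801 limit), but is set aside by (i): (i) is triggered — the landscaping firm is classified under the construction sector. (j) would limit (i) — assessed value is $69,000, under the $71,500 limit — but (k) sets (j) aside: (k) operates against (j): a current Annual Approval is held. Exception (b) does not apply.
Exception (c) does not apply: the employer is for-profit.
Exception (d) requires that no employee is paid on a commission basis; but some employees are paid on commission, so (d) is unavailable.
No exception applies. The general rule governs.

Yes — Marcus's landscaping firm must carry workers'-compensation cover.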